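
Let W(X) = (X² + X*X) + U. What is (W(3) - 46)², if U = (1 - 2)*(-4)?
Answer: 576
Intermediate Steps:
U = 4 (U = -1*(-4) = 4)
W(X) = 4 + 2*X² (W(X) = (X² + X*X) + 4 = (X² + X²) + 4 = 2*X² + 4 = 4 + 2*X²)
(W(3) - 46)² = ((4 + 2*3²) - 46)² = ((4 + 2*9) - 46)² = ((4 + 18) - 46)² = (22 - 46)² = (-24)² = 576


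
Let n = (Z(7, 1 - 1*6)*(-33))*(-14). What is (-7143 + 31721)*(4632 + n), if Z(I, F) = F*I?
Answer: -283580964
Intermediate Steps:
n = -16170 (n = (((1 - 1*6)*7)*(-33))*(-14) = (((1 - 6)*7)*(-33))*(-14) = (-5*7*(-33))*(-14) = -35*(-33)*(-14) = 1155*(-14) = -16170)
(-7143 + 31721)*(4632 + n) = (-7143 + 31721)*(4632 - 16170) = 24578*(-11538) = -283580964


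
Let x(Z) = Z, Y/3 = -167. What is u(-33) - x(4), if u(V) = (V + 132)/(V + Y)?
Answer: -745/178 ≈ -4.1854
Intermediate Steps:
Y = -501 (Y = 3*(-167) = -501)
u(V) = (132 + V)/(-501 + V) (u(V) = (V + 132)/(V - 501) = (132 + V)/(-501 + V))
u(-33) - x(4) = (132 - 33)/(-501 - 33) - 1*4 = 99/(-534) - 4 = -1/534*99 - 4 = -33/178 - 4 = -745/178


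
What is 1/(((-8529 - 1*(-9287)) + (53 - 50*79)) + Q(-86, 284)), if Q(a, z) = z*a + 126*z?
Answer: 1/8221 ≈ 0.00012164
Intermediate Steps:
Q(a, z) = 126*z + a*z (Q(a, z) = a*z + 126*z = 126*z + a*z)
1/(((-8529 - 1*(-9287)) + (53 - 50*79)) + Q(-86, 284)) = 1/(((-8529 - 1*(-9287)) + (53 - 50*79)) + 284*(126 - 86)) = 1/(((-8529 + 9287) + (53 - 3950)) + 284*40) = 1/((758 - 3897) + 11360) = 1/(-3139 + 11360) = 1/8221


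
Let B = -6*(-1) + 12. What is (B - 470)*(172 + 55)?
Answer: -102604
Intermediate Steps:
B = 18 (B = 6 + 12 = 18)
(B - 470)*(172 + 55) = (18 - 470)*(172 + 55) = -452*227 = -102604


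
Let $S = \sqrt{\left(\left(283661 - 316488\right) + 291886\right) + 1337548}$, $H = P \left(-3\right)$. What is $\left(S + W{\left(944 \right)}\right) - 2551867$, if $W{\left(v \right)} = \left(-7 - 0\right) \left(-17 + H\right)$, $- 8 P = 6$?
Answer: $- \frac{10207055}{4} + \sqrt{1596607} \approx -2.5505 \cdot 10^{6}$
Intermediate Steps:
$P = - \frac{3}{4}$ ($P = \left(- \frac{1}{8}\right) 6 = - \frac{3}{4} \approx -0.75$)
$H = \frac{9}{4}$ ($H = \left(- \frac{3}{4}\right) \left(-3\right) = \frac{9}{4} \approx 2.25$)
$W{\left(v \right)} = \frac{413}{4}$ ($W{\left(v \right)} = \left(-7 - 0\right) \left(-17 + \frac{9}{4}\right) = \left(-7 + 0\right) \left(- \frac{59}{4}\right) = \left(-7\right) \left(- \frac{59}{4}\right) = \frac{413}{4}$)
$S = \sqrt{1596607}$ ($S = \sqrt{\left(-32827 + 291886\right) + 1337548} = \sqrt{259059 + 1337548} = \sqrt{1596607} \approx 1263.6$)
$\left(S + W{\left(944 \right)}\right) - 2551867 = \left(\sqrt{1596607} + \frac{413}{4}\right) - 2551867 = \left(\frac{413}{4} + \sqrt{1596607}\right) - 2551867 = - \frac{10207055}{4} + \sqrt{1596607}$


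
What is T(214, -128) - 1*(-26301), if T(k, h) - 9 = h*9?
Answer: 25158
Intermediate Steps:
T(k, h) = 9 + 9*h (T(k, h) = 9 + h*9 = 9 + 9*h)
T(214, -128) - 1*(-26301) = (9 + 9*(-128)) - 1*(-26301) = (9 - 1152) + 26301 = -1143 + 26301 = 25158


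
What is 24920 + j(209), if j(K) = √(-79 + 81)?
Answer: 24920 + √2 ≈ 24921.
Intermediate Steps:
j(K) = √2
24920 + j(209) = 24920 + √2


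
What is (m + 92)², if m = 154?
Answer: 60516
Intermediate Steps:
(m + 92)² = (154 + 92)² = 246² = 60516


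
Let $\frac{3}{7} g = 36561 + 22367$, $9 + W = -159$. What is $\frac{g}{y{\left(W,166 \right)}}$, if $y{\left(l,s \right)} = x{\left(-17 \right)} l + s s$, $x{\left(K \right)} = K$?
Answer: $\frac{103124}{22809} \approx 4.5212$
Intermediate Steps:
$W = -168$ ($W = -9 - 159 = -168$)
$y{\left(l,s \right)} = s^{2} - 17 l$ ($y{\left(l,s \right)} = - 17 l + s s = - 17 l + s^{2} = s^{2} - 17 l$)
$g = \frac{412496}{3}$ ($g = \frac{7 \left(36561 + 22367\right)}{3} = \frac{7}{3} \cdot 58928 = \frac{412496}{3} \approx 1.375 \cdot 10^{5}$)
$\frac{g}{y{\left(W,166 \right)}} = \frac{412496}{3 \left(166^{2} - -2856\right)} = \frac{412496}{3 \left(27556 + 2856\right)} = \frac{412496}{3 \cdot 30412} = \frac{412496}{3} \cdot \frac{1}{30412} = \frac{103124}{22809}$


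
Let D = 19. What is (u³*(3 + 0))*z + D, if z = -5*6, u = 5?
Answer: -11231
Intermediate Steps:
z = -30
(u³*(3 + 0))*z + D = (5³*(3 + 0))*(-30) + 19 = (125*3)*(-30) + 19 = 375*(-30) + 19 = -11250 + 19 = -11231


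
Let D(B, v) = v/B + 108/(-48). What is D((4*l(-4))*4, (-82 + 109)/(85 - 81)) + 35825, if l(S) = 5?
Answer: 11463307/320 ≈ 35823.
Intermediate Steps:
D(B, v) = -9/4 + v/B (D(B, v) = v/B + 108*(-1/48) = v/B - 9/4 = -9/4 + v/B)
D((4*l(-4))*4, (-82 + 109)/(85 - 81)) + 35825 = (-9/4 + ((-82 + 109)/(85 - 81))/(((4*5)*4))) + 35825 = (-9/4 + (27/4)/((20*4))) + 35825 = (-9/4 + (27*(¼))/80) + 35825 = (-9/4 + (27/4)*(1/80)) + 35825 = (-9/4 + 27/320) + 35825 = -693/320 + 35825 = 11463307/320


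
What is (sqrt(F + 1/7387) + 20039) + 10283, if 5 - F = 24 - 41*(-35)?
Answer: 30322 + I*sqrt(79341528739)/7387 ≈ 30322.0 + 38.131*I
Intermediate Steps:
F = -1454 (F = 5 - (24 - 41*(-35)) = 5 - (24 + 1435) = 5 - 1*1459 = 5 - 1459 = -1454)
(sqrt(F + 1/7387) + 20039) + 10283 = (sqrt(-1454 + 1/7387) + 20039) + 10283 = (sqrt(-10740697/7387) + 20039) + 10283 = (I*sqrt(79341528739)/7387 + 20039) + 10283 = (20039 + I*sqrt(79341528739)/7387) + 10283 = 30322 + I*sqrt(79341528739)/7387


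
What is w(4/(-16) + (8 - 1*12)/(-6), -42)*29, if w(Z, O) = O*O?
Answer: 51156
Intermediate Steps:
w(Z, O) = O²
w(4/(-16) + (8 - 1*12)/(-6), -42)*29 = (-42)²*29 = 1764*29 = 51156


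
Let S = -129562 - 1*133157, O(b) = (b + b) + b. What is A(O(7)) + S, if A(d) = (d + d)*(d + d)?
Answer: -260955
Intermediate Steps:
O(b) = 3*b (O(b) = 2*b + b = 3*b)
A(d) = 4*d² (A(d) = (2*d)*(2*d) = 4*d²)
S = -262719 (S = -129562 - 133157 = -262719)
A(O(7)) + S = 4*(3*7)² - 262719 = 4*21² - 262719 = 4*441 - 262719 = 1764 - 262719 = -260955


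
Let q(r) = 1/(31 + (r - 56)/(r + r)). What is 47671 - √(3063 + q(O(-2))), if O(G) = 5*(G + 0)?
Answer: 47671 - √7354333/49 ≈ 47616.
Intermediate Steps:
O(G) = 5*G
q(r) = 1/(31 + (-56 + r)/(2*r)) (q(r) = 1/(31 + (-56 + r)/((2*r))) = 1/(31 + (-56 + r)*(1/(2*r))) = 1/(31 + (-56 + r)/(2*r)))
47671 - √(3063 + q(O(-2))) = 47671 - √(3063 + 2*(5*(-2))/(7*(-8 + 9*(5*(-2))))) = 47671 - √(3063 + (2/7)*(-10)/(-8 + 9*(-10))) = 47671 - √(3063 + (2/7)*(-10)/(-8 - 90)) = 47671 - √(3063 + (2/7)*(-10)/(-98)) = 47671 - √(3063 + (2/7)*(-10)*(-1/98)) = 47671 - √(3063 + 10/343) = 47671 - √(1050619/343) = 47671 - √7354333/49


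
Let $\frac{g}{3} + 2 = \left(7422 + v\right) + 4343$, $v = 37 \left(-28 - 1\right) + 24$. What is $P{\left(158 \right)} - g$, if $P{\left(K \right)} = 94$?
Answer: $-32048$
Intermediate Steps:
$v = -1049$ ($v = 37 \left(-29\right) + 24 = -1073 + 24 = -1049$)
$g = 32142$ ($g = -6 + 3 \left(\left(7422 - 1049\right) + 4343\right) = -6 + 3 \left(6373 + 4343\right) = -6 + 3 \cdot 10716 = -6 + 32148 = 32142$)
$P{\left(158 \right)} - g = 94 - 32142 = -32048$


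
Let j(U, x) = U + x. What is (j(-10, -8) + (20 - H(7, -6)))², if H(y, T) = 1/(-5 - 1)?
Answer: 169/36 ≈ 4.6944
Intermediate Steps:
H(y, T) = -⅙ (H(y, T) = 1/(-6) = -⅙)
(j(-10, -8) + (20 - H(7, -6)))² = ((-10 - 8) + (20 - 1*(-⅙)))² = (-18 + (20 + ⅙))² = (-18 + 121/6)² = (13/6)² = 169/36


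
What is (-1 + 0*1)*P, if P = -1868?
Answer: 1868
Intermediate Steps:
(-1 + 0*1)*P = (-1 + 0*1)*(-1868) = (-1 + 0)*(-1868) = -1*(-1868) = 1868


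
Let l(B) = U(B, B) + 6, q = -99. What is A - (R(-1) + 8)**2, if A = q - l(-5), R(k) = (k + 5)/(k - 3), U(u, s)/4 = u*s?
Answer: -254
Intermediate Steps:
U(u, s) = 4*s*u (U(u, s) = 4*(u*s) = 4*(s*u) = 4*s*u)
R(k) = (5 + k)/(-3 + k)
l(B) = 6 + 4*B**2 (l(B) = 4*B*B + 6 = 4*B**2 + 6 = 6 + 4*B**2)
A = -205 (A = -99 - (6 + 4*(-5)**2) = -99 - (6 + 4*25) = -99 - (6 + 100) = -99 - 1*106 = -99 - 106 = -205)
A - (R(-1) + 8)**2 = -205 - ((5 - 1)/(-3 - 1) + 8)**2 = -205 - (4/(-4) + 8)**2 = -205 - (-1/4*4 + 8)**2 = -205 - (-1 + 8)**2 = -205 - 1*7**2 = -205 - 1*49 = -205 - 49 = -254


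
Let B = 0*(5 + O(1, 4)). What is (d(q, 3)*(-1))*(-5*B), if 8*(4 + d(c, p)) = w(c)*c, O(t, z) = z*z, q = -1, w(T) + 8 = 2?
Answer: 0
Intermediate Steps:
w(T) = -6 (w(T) = -8 + 2 = -6)
O(t, z) = z²
B = 0 (B = 0*(5 + 4²) = 0*(5 + 16) = 0*21 = 0)
d(c, p) = -4 - 3*c/4 (d(c, p) = -4 + (-6*c)/8 = -4 - 3*c/4)
(d(q, 3)*(-1))*(-5*B) = ((-4 - ¾*(-1))*(-1))*(-5*0) = ((-4 + ¾)*(-1))*0 = -13/4*(-1)*0 = (13/4)*0 = 0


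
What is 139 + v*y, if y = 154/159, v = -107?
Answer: 5623/159 ≈ 35.365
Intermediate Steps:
y = 154/159 (y = 154*(1/159) = 154/159 ≈ 0.96855)
139 + v*y = 139 - 107*154/159 = 139 - 16478/159 = 5623/159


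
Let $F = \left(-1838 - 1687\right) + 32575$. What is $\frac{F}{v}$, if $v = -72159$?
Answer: $- \frac{29050}{72159} \approx -0.40258$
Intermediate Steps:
$F = 29050$ ($F = -3525 + 32575 = 29050$)
$\frac{F}{v} = \frac{29050}{-72159} = 29050 \left(- \frac{1}{72159}\right) = - \frac{29050}{72159}$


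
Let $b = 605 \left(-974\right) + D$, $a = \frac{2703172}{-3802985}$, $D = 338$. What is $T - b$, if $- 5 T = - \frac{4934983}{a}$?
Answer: $- \frac{2161548772547}{2703172} \approx -7.9963 \cdot 10^{5}$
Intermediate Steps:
$a = - \frac{2703172}{3802985}$ ($a = 2703172 \left(- \frac{1}{3802985}\right) = - \frac{2703172}{3802985} \approx -0.7108$)
$b = -588932$ ($b = 605 \left(-974\right) + 338 = -589270 + 338 = -588932$)
$T = - \frac{3753533264851}{2703172}$ ($T = - \frac{\left(-4934983\right) \frac{1}{- \frac{2703172}{3802985}}}{5} = - \frac{\left(-4934983\right) \left(- \frac{3802985}{2703172}\right)}{5} = \left(- \frac{1}{5}\right) \frac{18767666324255}{2703172} = - \frac{3753533264851}{2703172} \approx -1.3886 \cdot 10^{6}$)
$T - b = - \frac{3753533264851}{2703172} - -588932 = - \frac{3753533264851}{2703172} + 588932 = - \frac{2161548772547}{2703172}$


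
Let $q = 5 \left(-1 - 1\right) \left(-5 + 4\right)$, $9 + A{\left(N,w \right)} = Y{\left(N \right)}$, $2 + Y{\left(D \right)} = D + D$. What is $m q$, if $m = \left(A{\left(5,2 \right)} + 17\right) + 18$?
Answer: $340$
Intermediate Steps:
$Y{\left(D \right)} = -2 + 2 D$ ($Y{\left(D \right)} = -2 + \left(D + D\right) = -2 + 2 D$)
$A{\left(N,w \right)} = -11 + 2 N$ ($A{\left(N,w \right)} = -9 + \left(-2 + 2 N\right) = -11 + 2 N$)
$q = 10$ ($q = 5 \left(-2\right) \left(-1\right) = \left(-10\right) \left(-1\right) = 10$)
$m = 34$ ($m = \left(\left(-11 + 2 \cdot 5\right) + 17\right) + 18 = \left(\left(-11 + 10\right) + 17\right) + 18 = \left(-1 + 17\right) + 18 = 16 + 18 = 34$)
$m q = 34 \cdot 10 = 340$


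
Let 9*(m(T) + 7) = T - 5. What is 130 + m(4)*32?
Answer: -878/9 ≈ -97.556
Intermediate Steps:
m(T) = -68/9 + T/9 (m(T) = -7 + (T - 5)/9 = -7 + (-5 + T)/9 = -7 + (-5/9 + T/9) = -68/9 + T/9)
130 + m(4)*32 = 130 + (-68/9 + (1/9)*4)*32 = 130 + (-68/9 + 4/9)*32 = 130 - 64/9*32 = 130 - 2048/9 = -878/9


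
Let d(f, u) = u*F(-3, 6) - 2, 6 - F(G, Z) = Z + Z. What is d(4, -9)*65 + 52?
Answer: 3432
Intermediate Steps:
F(G, Z) = 6 - 2*Z (F(G, Z) = 6 - (Z + Z) = 6 - 2*Z)
d(f, u) = -2 - 6*u (d(f, u) = u*(6 - 2*6) - 2 = u*(6 - 12) - 2 = u*(-6) - 2 = -6*u - 2 = -2 - 6*u)
d(4, -9)*65 + 52 = (-2 - 6*(-9))*65 + 52 = (-2 + 54)*65 + 52 = 52*65 + 52 = 3380 + 52 = 3432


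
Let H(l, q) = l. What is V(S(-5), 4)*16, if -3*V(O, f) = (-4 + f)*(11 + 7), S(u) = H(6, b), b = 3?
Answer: 0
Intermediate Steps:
S(u) = 6
V(O, f) = 24 - 6*f (V(O, f) = -(-4 + f)*(11 + 7)/3 = -(-4 + f)*18/3 = -(-72 + 18*f)/3 = 24 - 6*f)
V(S(-5), 4)*16 = (24 - 6*4)*16 = (24 - 24)*16 = 0*16 = 0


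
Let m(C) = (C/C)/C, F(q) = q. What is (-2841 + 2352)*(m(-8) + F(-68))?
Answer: 266505/8 ≈ 33313.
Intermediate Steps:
m(C) = 1/C
(-2841 + 2352)*(m(-8) + F(-68)) = (-2841 + 2352)*(1/(-8) - 68) = -489*(-⅛ - 68) = -489*(-545/8) = 266505/8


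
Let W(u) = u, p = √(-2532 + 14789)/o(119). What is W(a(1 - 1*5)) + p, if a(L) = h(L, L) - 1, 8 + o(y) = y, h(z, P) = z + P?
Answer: -9 + √12257/111 ≈ -8.0026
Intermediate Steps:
h(z, P) = P + z
o(y) = -8 + y
a(L) = -1 + 2*L (a(L) = (L + L) - 1 = 2*L - 1 = -1 + 2*L)
p = √12257/111 (p = √(-2532 + 14789)/(-8 + 119) = √12257/111 ≈ 0.99740)
W(a(1 - 1*5)) + p = (-1 + 2*(1 - 1*5)) + √12257/111 = (-1 + 2*(1 - 5)) + √12257/111 = (-1 + 2*(-4)) + √12257/111 = (-1 - 8) + √12257/111 = -9 + √12257/111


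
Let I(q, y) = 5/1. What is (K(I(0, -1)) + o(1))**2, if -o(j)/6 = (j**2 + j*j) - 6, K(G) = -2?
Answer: 484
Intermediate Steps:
I(q, y) = 5 (I(q, y) = 5*1 = 5)
o(j) = 36 - 12*j**2 (o(j) = -6*((j**2 + j*j) - 6) = -6*((j**2 + j**2) - 6) = -6*(2*j**2 - 6) = -6*(-6 + 2*j**2) = 36 - 12*j**2)
(K(I(0, -1)) + o(1))**2 = (-2 + (36 - 12*1**2))**2 = (-2 + (36 - 12*1))**2 = (-2 + (36 - 12))**2 = (-2 + 24)**2 = 22**2 = 484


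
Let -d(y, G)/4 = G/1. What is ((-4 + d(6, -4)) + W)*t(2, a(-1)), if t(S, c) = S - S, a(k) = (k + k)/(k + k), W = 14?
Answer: 0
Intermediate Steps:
d(y, G) = -4*G (d(y, G) = -4*G/1 = -4*G)
a(k) = 1 (a(k) = (2*k)/((2*k)) = (2*k)*(1/(2*k)) = 1)
t(S, c) = 0
((-4 + d(6, -4)) + W)*t(2, a(-1)) = ((-4 - 4*(-4)) + 14)*0 = ((-4 + 16) + 14)*0 = (12 + 14)*0 = 26*0 = 0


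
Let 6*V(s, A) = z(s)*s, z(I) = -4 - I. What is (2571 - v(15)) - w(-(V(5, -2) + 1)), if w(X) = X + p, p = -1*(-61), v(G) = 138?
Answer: 4731/2 ≈ 2365.5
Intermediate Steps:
V(s, A) = s*(-4 - s)/6 (V(s, A) = ((-4 - s)*s)/6 = (s*(-4 - s))/6 = s*(-4 - s)/6)
p = 61
w(X) = 61 + X (w(X) = X + 61 = 61 + X)
(2571 - v(15)) - w(-(V(5, -2) + 1)) = (2571 - 1*138) - (61 - (-⅙*5*(4 + 5) + 1)) = (2571 - 138) - (61 - (-⅙*5*9 + 1)) = 2433 - (61 - (-15/2 + 1)) = 2433 - (61 - 1*(-13/2)) = 2433 - (61 + 13/2) = 2433 - 1*135/2 = 2433 - 135/2 = 4731/2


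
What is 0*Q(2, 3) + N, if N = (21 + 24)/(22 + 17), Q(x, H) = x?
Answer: 15/13 ≈ 1.1538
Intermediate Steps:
N = 15/13 (N = 45/39 = 45*(1/39) = 15/13 ≈ 1.1538)
0*Q(2, 3) + N = 0*2 + 15/13 = 0 + 15/13 = 15/13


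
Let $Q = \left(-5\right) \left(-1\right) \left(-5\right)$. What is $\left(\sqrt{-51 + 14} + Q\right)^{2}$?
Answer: $\left(25 - i \sqrt{37}\right)^{2} \approx 588.0 - 304.14 i$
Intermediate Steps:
$Q = -25$ ($Q = 5 \left(-5\right) = -25$)
$\left(\sqrt{-51 + 14} + Q\right)^{2} = \left(\sqrt{-51 + 14} - 25\right)^{2} = \left(\sqrt{-37} - 25\right)^{2} = \left(i \sqrt{37} - 25\right)^{2} = \left(-25 + i \sqrt{37}\right)^{2}$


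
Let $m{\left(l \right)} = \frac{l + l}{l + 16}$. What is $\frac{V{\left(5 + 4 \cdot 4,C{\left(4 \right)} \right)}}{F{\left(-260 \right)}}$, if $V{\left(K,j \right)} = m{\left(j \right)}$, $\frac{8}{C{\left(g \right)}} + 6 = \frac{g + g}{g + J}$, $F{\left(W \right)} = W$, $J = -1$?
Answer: $\frac{3}{2210} \approx 0.0013575$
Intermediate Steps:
$m{\left(l \right)} = \frac{2 l}{16 + l}$
$C{\left(g \right)} = \frac{8}{-6 + \frac{2 g}{-1 + g}}$ ($C{\left(g \right)} = \frac{8}{-6 + \frac{g + g}{g - 1}} = \frac{8}{-6 + \frac{2 g}{-1 + g}}$)
$V{\left(K,j \right)} = \frac{2 j}{16 + j}$
$\frac{V{\left(5 + 4 \cdot 4,C{\left(4 \right)} \right)}}{F{\left(-260 \right)}} = \frac{2 \frac{4 \left(1 - 4\right)}{-3 + 2 \cdot 4} \frac{1}{16 + \frac{4 \left(1 - 4\right)}{-3 + 2 \cdot 4}}}{-260} = \frac{2 \frac{4 \left(1 - 4\right)}{-3 + 8}}{16 + \frac{4 \left(1 - 4\right)}{-3 + 8}} \left(- \frac{1}{260}\right) = \frac{2 \cdot 4 \cdot \frac{1}{5} \left(-3\right)}{16 + 4 \cdot \frac{1}{5} \left(-3\right)} \left(- \frac{1}{260}\right) = 2 \left(- \frac{12}{5}\right) \frac{1}{16 - \frac{12}{5}} \left(- \frac{1}{260}\right) = 2 \left(- \frac{12}{5}\right) \frac{1}{\frac{68}{5}} \left(- \frac{1}{260}\right) = 2 \left(- \frac{12}{5}\right) \frac{5}{68} \left(- \frac{1}{260}\right) = \left(- \frac{6}{17}\right) \left(- \frac{1}{260}\right) = \frac{3}{2210}$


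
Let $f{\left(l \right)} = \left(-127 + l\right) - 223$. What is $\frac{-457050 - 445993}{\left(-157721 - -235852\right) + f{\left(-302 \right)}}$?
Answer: $- \frac{903043}{77479} \approx -11.655$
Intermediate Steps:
$f{\left(l \right)} = -350 + l$
$\frac{-457050 - 445993}{\left(-157721 - -235852\right) + f{\left(-302 \right)}} = \frac{-457050 - 445993}{\left(-157721 - -235852\right) - 652} = - \frac{903043}{\left(-157721 + 235852\right) - 652} = - \frac{903043}{78131 - 652} = - \frac{903043}{77479}$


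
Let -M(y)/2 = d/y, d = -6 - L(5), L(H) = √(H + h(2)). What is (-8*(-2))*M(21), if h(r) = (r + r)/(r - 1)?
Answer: 96/7 ≈ 13.714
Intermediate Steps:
h(r) = 2*r/(-1 + r) (h(r) = (2*r)/(-1 + r) = 2*r/(-1 + r))
L(H) = √(4 + H) (L(H) = √(H + 2*2/(-1 + 2)) = √(H + 2*2/1) = √(H + 2*2*1) = √(H + 4) = √(4 + H))
d = -9 (d = -6 - √(4 + 5) = -6 - √9 = -6 - 1*3 = -6 - 3 = -9)
M(y) = 18/y (M(y) = -(-18)/y = 18/y)
(-8*(-2))*M(21) = (-8*(-2))*(18/21) = 16*(18*(1/21)) = 16*(6/7) = 96/7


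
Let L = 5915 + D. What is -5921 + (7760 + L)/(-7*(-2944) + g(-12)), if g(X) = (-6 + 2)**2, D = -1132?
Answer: -122102161/20624 ≈ -5920.4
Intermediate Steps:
g(X) = 16 (g(X) = (-4)**2 = 16)
L = 4783 (L = 5915 - 1132 = 4783)
-5921 + (7760 + L)/(-7*(-2944) + g(-12)) = -5921 + (7760 + 4783)/(-7*(-2944) + 16) = -5921 + 12543/(20608 + 16) = -5921 + 12543/20624 = -122102161/20624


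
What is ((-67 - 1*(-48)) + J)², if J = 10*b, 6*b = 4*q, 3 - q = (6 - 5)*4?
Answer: 5929/9 ≈ 658.78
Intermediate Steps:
q = -1 (q = 3 - (6 - 5)*4 = 3 - 4 = -1)
b = -⅔ (b = (4*(-1))/6 = (⅙)*(-4) = -⅔ ≈ -0.66667)
J = -20/3 (J = 10*(-⅔) = -20/3 ≈ -6.6667)
((-67 - 1*(-48)) + J)² = ((-67 - 1*(-48)) - 20/3)² = ((-67 + 48) - 20/3)² = (-19 - 20/3)² = (-77/3)² = 5929/9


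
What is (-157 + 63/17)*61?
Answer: -158966/17 ≈ -9350.9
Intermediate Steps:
(-157 + 63/17)*61 = -2606/17*61 = -158966/17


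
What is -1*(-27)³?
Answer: 19683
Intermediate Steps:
-1*(-27)³ = -1*(-19683) = 19683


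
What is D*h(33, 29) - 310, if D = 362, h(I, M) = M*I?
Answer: 346124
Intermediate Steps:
h(I, M) = I*M
D*h(33, 29) - 310 = 362*(33*29) - 310 = 362*957 - 310 = 346434 - 310 = 346124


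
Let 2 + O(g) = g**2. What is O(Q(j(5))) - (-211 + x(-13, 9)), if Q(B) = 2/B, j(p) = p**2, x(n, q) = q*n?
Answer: 203754/625 ≈ 326.01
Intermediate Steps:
x(n, q) = n*q
O(g) = -2 + g**2
O(Q(j(5))) - (-211 + x(-13, 9)) = (-2 + (2/(5**2))**2) - (-211 - 13*9) = (-2 + (2/25)**2) - (-211 - 117) = (-2 + (2*(1/25))**2) - 1*(-328) = (-2 + (2/25)**2) + 328 = (-2 + 4/625) + 328 = -1246/625 + 328 = 203754/625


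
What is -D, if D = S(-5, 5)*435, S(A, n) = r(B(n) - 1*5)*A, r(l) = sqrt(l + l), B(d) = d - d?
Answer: 2175*I*sqrt(10) ≈ 6878.0*I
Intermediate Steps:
B(d) = 0
r(l) = sqrt(2)*sqrt(l) (r(l) = sqrt(2*l) = sqrt(2)*sqrt(l))
S(A, n) = I*A*sqrt(10) (S(A, n) = (sqrt(2)*sqrt(0 - 1*5))*A = (sqrt(2)*sqrt(0 - 5))*A = (sqrt(2)*sqrt(-5))*A = (sqrt(2)*(I*sqrt(5)))*A = (I*sqrt(10))*A = I*A*sqrt(10))
D = -2175*I*sqrt(10) (D = (I*(-5)*sqrt(10))*435 = -5*I*sqrt(10)*435 = -2175*I*sqrt(10) ≈ -6878.0*I)
-D = -(-2175)*I*sqrt(10) = 2175*I*sqrt(10)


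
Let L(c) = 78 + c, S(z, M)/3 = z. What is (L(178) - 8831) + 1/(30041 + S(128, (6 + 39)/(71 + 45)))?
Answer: -260894374/30425 ≈ -8575.0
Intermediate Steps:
S(z, M) = 3*z
(L(178) - 8831) + 1/(30041 + S(128, (6 + 39)/(71 + 45))) = ((78 + 178) - 8831) + 1/(30041 + 3*128) = (256 - 8831) + 1/(30041 + 384) = -8575 + 1/30425 = -260894374/30425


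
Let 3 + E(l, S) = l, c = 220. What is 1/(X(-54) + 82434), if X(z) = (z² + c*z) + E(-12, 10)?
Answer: 1/73455 ≈ 1.3614e-5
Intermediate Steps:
E(l, S) = -3 + l
X(z) = -15 + z² + 220*z (X(z) = (z² + 220*z) + (-3 - 12) = (z² + 220*z) - 15 = -15 + z² + 220*z)
1/(X(-54) + 82434) = 1/((-15 + (-54)² + 220*(-54)) + 82434) = 1/((-15 + 2916 - 11880) + 82434) = 1/(-8979 + 82434) = 1/73455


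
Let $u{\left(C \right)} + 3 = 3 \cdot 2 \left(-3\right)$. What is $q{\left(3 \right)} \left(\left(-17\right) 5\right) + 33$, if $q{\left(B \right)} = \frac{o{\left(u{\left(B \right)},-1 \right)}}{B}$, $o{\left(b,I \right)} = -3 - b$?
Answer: $-477$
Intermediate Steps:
$u{\left(C \right)} = -21$ ($u{\left(C \right)} = -3 + 3 \cdot 2 \left(-3\right) = -3 + 6 \left(-3\right) = -3 - 18 = -21$)
$q{\left(B \right)} = \frac{18}{B}$ ($q{\left(B \right)} = \frac{-3 - -21}{B} = \frac{-3 + 21}{B} = \frac{18}{B}$)
$q{\left(3 \right)} \left(\left(-17\right) 5\right) + 33 = \frac{18}{3} \left(\left(-17\right) 5\right) + 33 = 18 \cdot \frac{1}{3} \left(-85\right) + 33 = 6 \left(-85\right) + 33 = -510 + 33 = -477$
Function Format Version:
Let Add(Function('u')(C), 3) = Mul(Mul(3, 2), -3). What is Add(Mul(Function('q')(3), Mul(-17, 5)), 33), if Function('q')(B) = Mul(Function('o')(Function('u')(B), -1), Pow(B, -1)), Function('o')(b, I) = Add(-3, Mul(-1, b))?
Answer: -477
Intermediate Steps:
Function('u')(C) = -21 (Function('u')(C) = Add(-3, Mul(Mul(3, 2), -3)) = Add(-3, Mul(6, -3)) = Add(-3, -18) = -21)
Function('q')(B) = Mul(18, Pow(B, -1)) (Function('q')(B) = Mul(Add(-3, Mul(-1, -21)), Pow(B, -1)) = Mul(Add(-3, 21), Pow(B, -1)) = Mul(18, Pow(B, -1)))
Add(Mul(Function('q')(3), Mul(-17, 5)), 33) = Add(Mul(Mul(18, Pow(3, -1)), Mul(-17, 5)), 33) = Add(Mul(Mul(18, Rational(1, 3)), -85), 33) = Add(Mul(6, -85), 33) = Add(-510, 33) = -477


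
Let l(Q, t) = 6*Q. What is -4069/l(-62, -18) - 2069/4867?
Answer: 614005/58404 ≈ 10.513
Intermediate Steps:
-4069/l(-62, -18) - 2069/4867 = -4069/(6*(-62)) - 2069/4867 = -4069/(-372) - 2069*1/4867 = -4069*(-1/372) - 2069/4867 = 4069/372 - 2069/4867 = 614005/58404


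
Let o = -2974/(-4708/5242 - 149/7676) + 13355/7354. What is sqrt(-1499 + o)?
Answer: 23*sqrt(60759608459464492828754)/135753611882 ≈ 41.762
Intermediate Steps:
o = 440260614151331/135753611882 (o = -2974/(-4708*1/5242 - 149*1/7676) + 13355*(1/7354) = -2974/(-2354/2621 - 149/7676) + 13355/7354 = -2974/(-18459833/20118796) + 13355/7354 = -2974*(-20118796/18459833) + 13355/7354 = 59833299304/18459833 + 13355/7354 = 440260614151331/135753611882 ≈ 3243.1)
sqrt(-1499 + o) = sqrt(-1499 + 440260614151331/135753611882) = sqrt(236765949940213/135753611882) = 23*sqrt(60759608459464492828754)/135753611882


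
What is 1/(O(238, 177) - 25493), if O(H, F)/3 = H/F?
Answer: -59/1503849 ≈ -3.9233e-5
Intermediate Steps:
O(H, F) = 3*H/F (O(H, F) = 3*(H/F) = 3*H/F)
1/(O(238, 177) - 25493) = 1/(3*238/177 - 25493) = 1/(3*238*(1/177) - 25493) = 1/(238/59 - 25493) = 1/(-1503849/59) = -59/1503849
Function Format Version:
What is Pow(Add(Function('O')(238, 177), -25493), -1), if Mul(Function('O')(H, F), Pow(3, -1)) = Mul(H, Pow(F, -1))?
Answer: Rational(-59, 1503849) ≈ -3.9233e-5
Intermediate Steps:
Function('O')(H, F) = Mul(3, H, Pow(F, -1)) (Function('O')(H, F) = Mul(3, Mul(H, Pow(F, -1))) = Mul(3, H, Pow(F, -1)))
Pow(Add(Function('O')(238, 177), -25493), -1) = Pow(Add(Mul(3, 238, Pow(177, -1)), -25493), -1) = Pow(Add(Mul(3, 238, Rational(1, 177)), -25493), -1) = Pow(Add(Rational(238, 59), -25493), -1) = Pow(Rational(-1503849, 59), -1) = Rational(-59, 1503849)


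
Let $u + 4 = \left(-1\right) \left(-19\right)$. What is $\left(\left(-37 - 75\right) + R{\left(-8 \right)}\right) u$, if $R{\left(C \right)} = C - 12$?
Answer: $-1980$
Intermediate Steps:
$u = 15$ ($u = -4 - -19 = -4 + 19 = 15$)
$R{\left(C \right)} = -12 + C$
$\left(\left(-37 - 75\right) + R{\left(-8 \right)}\right) u = \left(\left(-37 - 75\right) - 20\right) 15 = \left(-112 - 20\right) 15 = \left(-132\right) 15 = -1980$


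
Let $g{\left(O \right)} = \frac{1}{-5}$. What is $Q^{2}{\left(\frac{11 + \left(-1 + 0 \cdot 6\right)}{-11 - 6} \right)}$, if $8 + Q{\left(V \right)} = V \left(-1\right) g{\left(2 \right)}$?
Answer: $\frac{19044}{289} \approx 65.896$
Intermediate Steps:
$g{\left(O \right)} = - \frac{1}{5}$
$Q{\left(V \right)} = -8 + \frac{V}{5}$ ($Q{\left(V \right)} = -8 + V \left(-1\right) \left(- \frac{1}{5}\right) = -8 + - V \left(- \frac{1}{5}\right) = -8 + \frac{V}{5}$)
$Q^{2}{\left(\frac{11 + \left(-1 + 0 \cdot 6\right)}{-11 - 6} \right)} = \left(-8 + \frac{\left(11 + \left(-1 + 0 \cdot 6\right)\right) \frac{1}{-11 - 6}}{5}\right)^{2} = \left(-8 + \frac{\left(11 + \left(-1 + 0\right)\right) \frac{1}{-17}}{5}\right)^{2} = \left(-8 + \frac{\left(11 - 1\right) \left(- \frac{1}{17}\right)}{5}\right)^{2} = \left(-8 + \frac{10 \left(- \frac{1}{17}\right)}{5}\right)^{2} = \left(-8 + \frac{1}{5} \left(- \frac{10}{17}\right)\right)^{2} = \left(-8 - \frac{2}{17}\right)^{2} = \left(- \frac{138}{17}\right)^{2} = \frac{19044}{289}$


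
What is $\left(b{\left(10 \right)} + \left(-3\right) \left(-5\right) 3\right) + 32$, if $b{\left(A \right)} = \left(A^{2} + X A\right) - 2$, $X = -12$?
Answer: $55$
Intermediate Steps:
$b{\left(A \right)} = -2 + A^{2} - 12 A$ ($b{\left(A \right)} = \left(A^{2} - 12 A\right) - 2 = -2 + A^{2} - 12 A$)
$\left(b{\left(10 \right)} + \left(-3\right) \left(-5\right) 3\right) + 32 = \left(\left(-2 + 10^{2} - 120\right) + \left(-3\right) \left(-5\right) 3\right) + 32 = \left(\left(-2 + 100 - 120\right) + 15 \cdot 3\right) + 32 = \left(-22 + 45\right) + 32 = 23 + 32 = 55$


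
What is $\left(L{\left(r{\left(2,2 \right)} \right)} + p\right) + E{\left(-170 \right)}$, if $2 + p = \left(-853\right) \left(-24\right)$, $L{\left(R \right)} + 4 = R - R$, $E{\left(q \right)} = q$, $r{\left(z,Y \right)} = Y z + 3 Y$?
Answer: $20296$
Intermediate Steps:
$r{\left(z,Y \right)} = 3 Y + Y z$
$L{\left(R \right)} = -4$ ($L{\left(R \right)} = -4 + \left(R - R\right) = -4 + 0 = -4$)
$p = 20470$ ($p = -2 - -20472 = -2 + 20472 = 20470$)
$\left(L{\left(r{\left(2,2 \right)} \right)} + p\right) + E{\left(-170 \right)} = \left(-4 + 20470\right) - 170 = 20466 - 170 = 20296$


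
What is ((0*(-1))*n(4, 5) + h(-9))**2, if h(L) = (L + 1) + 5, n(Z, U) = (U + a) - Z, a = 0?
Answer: 9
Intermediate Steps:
n(Z, U) = U - Z (n(Z, U) = (U + 0) - Z = U - Z)
h(L) = 6 + L (h(L) = (1 + L) + 5 = 6 + L)
((0*(-1))*n(4, 5) + h(-9))**2 = ((0*(-1))*(5 - 1*4) + (6 - 9))**2 = (0*(5 - 4) - 3)**2 = (0*1 - 3)**2 = (0 - 3)**2 = (-3)**2 = 9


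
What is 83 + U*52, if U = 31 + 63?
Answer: 4971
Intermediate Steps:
U = 94
83 + U*52 = 83 + 94*52 = 83 + 4888 = 4971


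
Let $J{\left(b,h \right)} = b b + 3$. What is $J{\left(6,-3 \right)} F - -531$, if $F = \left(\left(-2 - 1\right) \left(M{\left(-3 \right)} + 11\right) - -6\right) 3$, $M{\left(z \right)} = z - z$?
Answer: $-2628$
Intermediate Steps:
$M{\left(z \right)} = 0$
$J{\left(b,h \right)} = 3 + b^{2}$ ($J{\left(b,h \right)} = b^{2} + 3 = 3 + b^{2}$)
$F = -81$ ($F = \left(\left(-2 - 1\right) \left(0 + 11\right) - -6\right) 3 = \left(\left(-3\right) 11 + 6\right) 3 = \left(-33 + 6\right) 3 = \left(-27\right) 3 = -81$)
$J{\left(6,-3 \right)} F - -531 = \left(3 + 6^{2}\right) \left(-81\right) - -531 = \left(3 + 36\right) \left(-81\right) + 531 = 39 \left(-81\right) + 531 = -3159 + 531 = -2628$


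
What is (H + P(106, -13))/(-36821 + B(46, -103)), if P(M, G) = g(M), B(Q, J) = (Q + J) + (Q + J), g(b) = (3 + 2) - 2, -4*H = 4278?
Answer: 2133/73870 ≈ 0.028875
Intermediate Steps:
H = -2139/2 (H = -¼*4278 = -2139/2 ≈ -1069.5)
g(b) = 3 (g(b) = 5 - 2 = 3)
B(Q, J) = 2*J + 2*Q (B(Q, J) = (J + Q) + (J + Q) = 2*J + 2*Q)
P(M, G) = 3
(H + P(106, -13))/(-36821 + B(46, -103)) = (-2139/2 + 3)/(-36821 + (2*(-103) + 2*46)) = -2133/(2*(-36821 + (-206 + 92))) = -2133/(2*(-36821 - 114)) = -2133/2/(-36935) = -2133/2*(-1/36935) = 2133/73870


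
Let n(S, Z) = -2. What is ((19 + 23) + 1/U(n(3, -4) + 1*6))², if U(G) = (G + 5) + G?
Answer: 299209/169 ≈ 1770.5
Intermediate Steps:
U(G) = 5 + 2*G (U(G) = (5 + G) + G = 5 + 2*G)
((19 + 23) + 1/U(n(3, -4) + 1*6))² = ((19 + 23) + 1/(5 + 2*(-2 + 1*6)))² = (42 + 1/(5 + 2*(-2 + 6)))² = (42 + 1/(5 + 2*4))² = (42 + 1/(5 + 8))² = (42 + 1/13)² = (547/13)² = 299209/169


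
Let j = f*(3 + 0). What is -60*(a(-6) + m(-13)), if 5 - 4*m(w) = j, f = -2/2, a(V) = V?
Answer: 240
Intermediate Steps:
f = -1 (f = -2*1/2 = -1)
j = -3 (j = -(3 + 0) = -1*3 = -3)
m(w) = 2 (m(w) = 5/4 - 1/4*(-3) = 5/4 + 3/4 = 2)
-60*(a(-6) + m(-13)) = -60*(-6 + 2) = -60*(-4) = 240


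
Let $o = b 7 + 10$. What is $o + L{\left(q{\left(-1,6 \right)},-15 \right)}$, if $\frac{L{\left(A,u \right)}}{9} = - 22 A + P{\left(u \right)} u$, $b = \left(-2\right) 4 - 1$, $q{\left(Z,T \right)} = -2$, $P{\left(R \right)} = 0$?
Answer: $343$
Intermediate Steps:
$b = -9$ ($b = -8 - 1 = -9$)
$L{\left(A,u \right)} = - 198 A$ ($L{\left(A,u \right)} = 9 \left(- 22 A + 0 u\right) = 9 \left(- 22 A + 0\right) = 9 \left(- 22 A\right) = - 198 A$)
$o = -53$ ($o = \left(-9\right) 7 + 10 = -63 + 10 = -53$)
$o + L{\left(q{\left(-1,6 \right)},-15 \right)} = -53 - -396 = -53 + 396 = 343$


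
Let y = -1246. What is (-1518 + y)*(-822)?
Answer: 2272008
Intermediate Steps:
(-1518 + y)*(-822) = (-1518 - 1246)*(-822) = -2764*(-822) = 2272008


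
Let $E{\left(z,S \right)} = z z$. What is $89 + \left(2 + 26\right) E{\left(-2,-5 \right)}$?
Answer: $201$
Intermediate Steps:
$E{\left(z,S \right)} = z^{2}$
$89 + \left(2 + 26\right) E{\left(-2,-5 \right)} = 89 + \left(2 + 26\right) \left(-2\right)^{2} = 89 + 28 \cdot 4 = 89 + 112 = 201$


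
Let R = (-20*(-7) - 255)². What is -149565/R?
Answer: -29913/2645 ≈ -11.309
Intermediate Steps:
R = 13225 (R = (140 - 255)² = (-115)² = 13225)
-149565/R = -149565/13225 = -149565*1/13225 = -29913/2645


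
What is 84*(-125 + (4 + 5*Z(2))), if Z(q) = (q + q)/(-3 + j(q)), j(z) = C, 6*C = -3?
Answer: -10644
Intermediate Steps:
C = -½ (C = (⅙)*(-3) = -½ ≈ -0.50000)
j(z) = -½
Z(q) = -4*q/7 (Z(q) = (q + q)/(-3 - ½) = (2*q)/(-7/2) = (2*q)*(-2/7) = -4*q/7)
84*(-125 + (4 + 5*Z(2))) = 84*(-125 + (4 + 5*(-4/7*2))) = 84*(-125 + (4 + 5*(-8/7))) = 84*(-125 + (4 - 40/7)) = 84*(-125 - 12/7) = 84*(-887/7) = -10644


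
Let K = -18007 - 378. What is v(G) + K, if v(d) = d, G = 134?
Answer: -18251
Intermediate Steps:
K = -18385
v(G) + K = 134 - 18385 = -18251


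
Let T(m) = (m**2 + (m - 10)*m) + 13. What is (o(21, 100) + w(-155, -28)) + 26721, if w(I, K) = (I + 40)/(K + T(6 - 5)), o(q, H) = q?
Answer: 26747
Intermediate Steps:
T(m) = 13 + m**2 + m*(-10 + m) (T(m) = (m**2 + (-10 + m)*m) + 13 = (m**2 + m*(-10 + m)) + 13 = 13 + m**2 + m*(-10 + m))
w(I, K) = (40 + I)/(5 + K) (w(I, K) = (I + 40)/(K + (13 - 10*(6 - 5) + 2*(6 - 5)**2)) = (40 + I)/(K + (13 - 10*1 + 2*1**2)) = (40 + I)/(K + (13 - 10 + 2*1)) = (40 + I)/(K + (13 - 10 + 2)) = (40 + I)/(K + 5) = (40 + I)/(5 + K))
(o(21, 100) + w(-155, -28)) + 26721 = (21 + (40 - 155)/(5 - 28)) + 26721 = (21 - 115/(-23)) + 26721 = (21 - 1/23*(-115)) + 26721 = (21 + 5) + 26721 = 26 + 26721 = 26747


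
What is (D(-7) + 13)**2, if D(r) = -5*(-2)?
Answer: 529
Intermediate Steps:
D(r) = 10
(D(-7) + 13)**2 = (10 + 13)**2 = 23**2 = 529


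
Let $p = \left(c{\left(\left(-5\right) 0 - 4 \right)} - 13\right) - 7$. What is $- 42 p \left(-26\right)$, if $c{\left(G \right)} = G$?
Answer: $-26208$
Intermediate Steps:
$p = -24$ ($p = \left(\left(\left(-5\right) 0 - 4\right) - 13\right) - 7 = \left(\left(0 - 4\right) - 13\right) - 7 = \left(-4 - 13\right) - 7 = -17 - 7 = -24$)
$- 42 p \left(-26\right) = \left(-42\right) \left(-24\right) \left(-26\right) = 1008 \left(-26\right) = -26208$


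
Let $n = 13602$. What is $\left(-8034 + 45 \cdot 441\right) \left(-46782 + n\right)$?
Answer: $-391888980$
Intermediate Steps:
$\left(-8034 + 45 \cdot 441\right) \left(-46782 + n\right) = \left(-8034 + 45 \cdot 441\right) \left(-46782 + 13602\right) = \left(-8034 + 19845\right) \left(-33180\right) = 11811 \left(-33180\right) = -391888980$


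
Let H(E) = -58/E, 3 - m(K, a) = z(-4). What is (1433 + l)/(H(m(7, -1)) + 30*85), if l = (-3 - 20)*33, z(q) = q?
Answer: 2359/8896 ≈ 0.26518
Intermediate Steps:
m(K, a) = 7 (m(K, a) = 3 - 1*(-4) = 3 + 4 = 7)
l = -759 (l = -23*33 = -759)
(1433 + l)/(H(m(7, -1)) + 30*85) = (1433 - 759)/(-58/7 + 30*85) = 674/(-58*1/7 + 2550) = 674/(-58/7 + 2550) = 674/(17792/7) = 674*(7/17792) = 2359/8896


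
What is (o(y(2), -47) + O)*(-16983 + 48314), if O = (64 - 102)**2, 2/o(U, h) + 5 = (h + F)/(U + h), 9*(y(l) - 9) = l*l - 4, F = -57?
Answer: 1944213874/43 ≈ 4.5214e+7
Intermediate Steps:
y(l) = 77/9 + l**2/9 (y(l) = 9 + (l*l - 4)/9 = 9 + (l**2 - 4)/9 = 9 + (-4 + l**2)/9 = 9 + (-4/9 + l**2/9) = 77/9 + l**2/9)
o(U, h) = 2/(-5 + (-57 + h)/(U + h)) (o(U, h) = 2/(-5 + (h - 57)/(U + h)) = 2/(-5 + (-57 + h)/(U + h)))
O = 1444 (O = (-38)**2 = 1444)
(o(y(2), -47) + O)*(-16983 + 48314) = (2*(-(77/9 + (1/9)*2**2) - 1*(-47))/(57 + 4*(-47) + 5*(77/9 + (1/9)*2**2)) + 1444)*(-16983 + 48314) = (2*(-(77/9 + (1/9)*4) + 47)/(57 - 188 + 5*(77/9 + (1/9)*4)) + 1444)*31331 = (2*(-(77/9 + 4/9) + 47)/(57 - 188 + 5*(77/9 + 4/9)) + 1444)*31331 = (2*(-1*9 + 47)/(57 - 188 + 5*9) + 1444)*31331 = (2*(-9 + 47)/(57 - 188 + 45) + 1444)*31331 = (2*38/(-86) + 1444)*31331 = (2*(-1/86)*38 + 1444)*31331 = (-38/43 + 1444)*31331 = (62054/43)*31331 = 1944213874/43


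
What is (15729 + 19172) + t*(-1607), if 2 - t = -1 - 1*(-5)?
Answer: 38115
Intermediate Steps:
t = -2 (t = 2 - (-1 - 1*(-5)) = 2 - (-1 + 5) = 2 - 1*4 = 2 - 4 = -2)
(15729 + 19172) + t*(-1607) = (15729 + 19172) - 2*(-1607) = 34901 + 3214 = 38115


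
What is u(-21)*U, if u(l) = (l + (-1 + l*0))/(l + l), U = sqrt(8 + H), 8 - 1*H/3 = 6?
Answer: 11*sqrt(14)/21 ≈ 1.9599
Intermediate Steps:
H = 6 (H = 24 - 3*6 = 24 - 18 = 6)
U = sqrt(14) (U = sqrt(8 + 6) = sqrt(14) ≈ 3.7417)
u(l) = (-1 + l)/(2*l) (u(l) = (l + (-1 + 0))/((2*l)) = (l - 1)*(1/(2*l)) = (-1 + l)*(1/(2*l)) = (-1 + l)/(2*l))
u(-21)*U = ((1/2)*(-1 - 21)/(-21))*sqrt(14) = ((1/2)*(-1/21)*(-22))*sqrt(14) = 11*sqrt(14)/21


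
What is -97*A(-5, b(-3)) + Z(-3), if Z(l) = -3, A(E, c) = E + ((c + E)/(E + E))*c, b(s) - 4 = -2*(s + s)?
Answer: 10946/5 ≈ 2189.2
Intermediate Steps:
b(s) = 4 - 4*s (b(s) = 4 - 2*(s + s) = 4 - 4*s)
A(E, c) = E + c*(E + c)/(2*E) (A(E, c) = E + ((E + c)/((2*E)))*c = E + ((E + c)*(1/(2*E)))*c = E + ((E + c)/(2*E))*c = E + c*(E + c)/(2*E))
-97*A(-5, b(-3)) + Z(-3) = -97*(-5 + (4 - 4*(-3))/2 + (½)*(4 - 4*(-3))²/(-5)) - 3 = -97*(-5 + (4 + 12)/2 + (½)*(-⅕)*(4 + 12)²) - 3 = -97*(-5 + (½)*16 + (½)*(-⅕)*16²) - 3 = -97*(-5 + 8 + (½)*(-⅕)*256) - 3 = -97*(-5 + 8 - 128/5) - 3 = -97*(-113/5) - 3 = 10961/5 - 3 = 10946/5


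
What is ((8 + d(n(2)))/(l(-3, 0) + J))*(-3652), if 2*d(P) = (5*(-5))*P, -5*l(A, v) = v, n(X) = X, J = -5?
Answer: -62084/5 ≈ -12417.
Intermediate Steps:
l(A, v) = -v/5
d(P) = -25*P/2 (d(P) = ((5*(-5))*P)/2 = (-25*P)/2 = -25*P/2)
((8 + d(n(2)))/(l(-3, 0) + J))*(-3652) = ((8 - 25/2*2)/(-⅕*0 - 5))*(-3652) = ((8 - 25)/(0 - 5))*(-3652) = -17/(-5)*(-3652) = -17*(-⅕)*(-3652) = (17/5)*(-3652) = -62084/5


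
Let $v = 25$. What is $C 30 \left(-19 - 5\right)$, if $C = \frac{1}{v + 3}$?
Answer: $- \frac{180}{7} \approx -25.714$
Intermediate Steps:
$C = \frac{1}{28}$ ($C = \frac{1}{25 + 3} = \frac{1}{28} \approx 0.035714$)
$C 30 \left(-19 - 5\right) = \frac{1}{28} \cdot 30 \left(-19 - 5\right) = \frac{15 \left(-19 - 5\right)}{14} = \frac{15}{14} \left(-24\right) = - \frac{180}{7}$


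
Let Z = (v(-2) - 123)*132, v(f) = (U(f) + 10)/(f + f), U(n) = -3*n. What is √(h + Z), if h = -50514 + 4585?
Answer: I*√62693 ≈ 250.39*I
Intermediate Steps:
h = -45929
v(f) = (10 - 3*f)/(2*f) (v(f) = (-3*f + 10)/(f + f) = (10 - 3*f)/((2*f)) = (10 - 3*f)*(1/(2*f)) = (10 - 3*f)/(2*f))
Z = -16764 (Z = ((-3/2 + 5/(-2)) - 123)*132 = ((-3/2 + 5*(-½)) - 123)*132 = ((-3/2 - 5/2) - 123)*132 = (-4 - 123)*132 = -127*132 = -16764)
√(h + Z) = √(-45929 - 16764) = √(-62693) = I*√62693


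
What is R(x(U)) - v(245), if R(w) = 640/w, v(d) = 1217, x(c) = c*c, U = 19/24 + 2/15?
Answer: -642073/1369 ≈ -469.01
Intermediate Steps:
U = 37/40 (U = 19*(1/24) + 2*(1/15) = 19/24 + 2/15 = 37/40 ≈ 0.92500)
x(c) = c²
R(x(U)) - v(245) = 640/((37/40)²) - 1*1217 = 640/(1369/1600) - 1217 = 640*(1600/1369) - 1217 = 1024000/1369 - 1217 = -642073/1369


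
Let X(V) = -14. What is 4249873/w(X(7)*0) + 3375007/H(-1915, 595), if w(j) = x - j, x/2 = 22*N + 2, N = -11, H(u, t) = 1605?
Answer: -115578729/17120 ≈ -6751.1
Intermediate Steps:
x = -480 (x = 2*(22*(-11) + 2) = 2*(-242 + 2) = 2*(-240) = -480)
w(j) = -480 - j
4249873/w(X(7)*0) + 3375007/H(-1915, 595) = 4249873/(-480 - (-14)*0) + 3375007/1605 = 4249873/(-480 - 1*0) + 3375007*(1/1605) = 4249873/(-480 + 0) + 3375007/1605 = 4249873/(-480) + 3375007/1605 = 4249873*(-1/480) + 3375007/1605 = -4249873/480 + 3375007/1605 = -115578729/17120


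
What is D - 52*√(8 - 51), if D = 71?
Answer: 71 - 52*I*√43 ≈ 71.0 - 340.99*I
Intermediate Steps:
D - 52*√(8 - 51) = 71 - 52*√(8 - 51) = 71 - 52*I*√43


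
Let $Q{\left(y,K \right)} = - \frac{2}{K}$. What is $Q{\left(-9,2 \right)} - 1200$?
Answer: $-1201$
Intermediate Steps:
$Q{\left(-9,2 \right)} - 1200 = - \frac{2}{2} - 1200 = \left(-2\right) \frac{1}{2} - 1200 = -1 - 1200 = -1201$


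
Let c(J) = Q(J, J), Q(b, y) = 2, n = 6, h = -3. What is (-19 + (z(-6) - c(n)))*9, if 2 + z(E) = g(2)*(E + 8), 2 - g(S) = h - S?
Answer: -81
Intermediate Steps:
g(S) = 5 + S (g(S) = 2 - (-3 - S) = 2 + (3 + S) = 5 + S)
z(E) = 54 + 7*E (z(E) = -2 + (5 + 2)*(E + 8) = -2 + 7*(8 + E) = -2 + (56 + 7*E) = 54 + 7*E)
c(J) = 2
(-19 + (z(-6) - c(n)))*9 = (-19 + ((54 + 7*(-6)) - 1*2))*9 = (-19 + ((54 - 42) - 2))*9 = (-19 + (12 - 2))*9 = (-19 + 10)*9 = -9*9 = -81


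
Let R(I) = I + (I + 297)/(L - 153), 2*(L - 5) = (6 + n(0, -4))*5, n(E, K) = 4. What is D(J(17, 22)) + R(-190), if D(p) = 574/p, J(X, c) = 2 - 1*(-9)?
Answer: -187645/1353 ≈ -138.69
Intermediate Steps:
J(X, c) = 11 (J(X, c) = 2 + 9 = 11)
L = 30 (L = 5 + ((6 + 4)*5)/2 = 5 + (10*5)/2 = 5 + (½)*50 = 5 + 25 = 30)
R(I) = -99/41 + 122*I/123 (R(I) = I + (I + 297)/(30 - 153) = I + (297 + I)/(-123) = I + (297 + I)*(-1/123) = I + (-99/41 - I/123) = -99/41 + 122*I/123)
D(J(17, 22)) + R(-190) = 574/11 + (-99/41 + (122/123)*(-190)) = 574*(1/11) + (-99/41 - 23180/123) = 574/11 - 23477/123 = -187645/1353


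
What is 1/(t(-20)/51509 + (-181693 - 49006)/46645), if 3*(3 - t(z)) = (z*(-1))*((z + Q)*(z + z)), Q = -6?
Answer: -379363785/1927316872 ≈ -0.19684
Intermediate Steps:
t(z) = 3 + 2*z²*(-6 + z)/3 (t(z) = 3 - z*(-1)*(z - 6)*(z + z)/3 = 3 - (-z)*(-6 + z)*(2*z)/3 = 3 - (-z)*2*z*(-6 + z)/3 = 3 - (-2)*z²*(-6 + z)/3 = 3 + 2*z²*(-6 + z)/3)
1/(t(-20)/51509 + (-181693 - 49006)/46645) = 1/((3 - 4*(-20)² + (⅔)*(-20)³)/51509 + (-181693 - 49006)/46645) = 1/((3 - 4*400 + (⅔)*(-8000))*(1/51509) - 230699*1/46645) = 1/((3 - 1600 - 16000/3)*(1/51509) - 230699/46645) = 1/(-20791/3*1/51509 - 230699/46645) = 1/(-20791/154527 - 230699/46645) = 1/(-1927316872/379363785) = -379363785/1927316872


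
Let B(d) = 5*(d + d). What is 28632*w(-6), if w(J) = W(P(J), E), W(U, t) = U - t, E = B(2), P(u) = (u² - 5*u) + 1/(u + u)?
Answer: 1314686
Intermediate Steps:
B(d) = 10*d (B(d) = 5*(2*d) = 10*d)
P(u) = u² + 1/(2*u) - 5*u (P(u) = (u² - 5*u) + 1/(2*u) = u² + 1/(2*u) - 5*u)
E = 20 (E = 10*2 = 20)
w(J) = -20 + J² + 1/(2*J) - 5*J (w(J) = (J² + 1/(2*J) - 5*J) - 1*20 = (J² + 1/(2*J) - 5*J) - 20 = -20 + J² + 1/(2*J) - 5*J)
28632*w(-6) = 28632*(-20 + (-6)² + (½)/(-6) - 5*(-6)) = 28632*(-20 + 36 + (½)*(-⅙) + 30) = 28632*(-20 + 36 - 1/12 + 30) = 28632*(551/12) = 1314686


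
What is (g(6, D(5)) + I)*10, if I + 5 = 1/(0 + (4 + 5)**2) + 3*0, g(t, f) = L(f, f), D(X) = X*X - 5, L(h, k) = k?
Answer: 12160/81 ≈ 150.12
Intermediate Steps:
D(X) = -5 + X**2 (D(X) = X**2 - 5 = -5 + X**2)
g(t, f) = f
I = -404/81 (I = -5 + (1/(0 + (4 + 5)**2) + 3*0) = -5 + (1/(0 + 9**2) + 0) = -5 + (1/(0 + 81) + 0) = -5 + (1/81 + 0) = -5 + 1/81 = -404/81 ≈ -4.9877)
(g(6, D(5)) + I)*10 = ((-5 + 5**2) - 404/81)*10 = ((-5 + 25) - 404/81)*10 = (20 - 404/81)*10 = (1216/81)*10 = 12160/81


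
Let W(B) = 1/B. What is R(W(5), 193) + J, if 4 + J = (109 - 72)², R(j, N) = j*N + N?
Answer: 7983/5 ≈ 1596.6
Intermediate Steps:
R(j, N) = N + N*j (R(j, N) = N*j + N = N + N*j)
J = 1365 (J = -4 + (109 - 72)² = -4 + 37² = -4 + 1369 = 1365)
R(W(5), 193) + J = 193*(1 + 1/5) + 1365 = 193*(1 + ⅕) + 1365 = 193*(6/5) + 1365 = 1158/5 + 1365 = 7983/5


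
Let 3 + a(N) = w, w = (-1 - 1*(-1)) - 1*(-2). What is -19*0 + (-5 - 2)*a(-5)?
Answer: 7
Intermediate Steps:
w = 2 (w = (-1 + 1) + 2 = 0 + 2 = 2)
a(N) = -1 (a(N) = -3 + 2 = -1)
-19*0 + (-5 - 2)*a(-5) = -19*0 + (-5 - 2)*(-1) = 0 - 7*(-1) = 0 + 7 = 7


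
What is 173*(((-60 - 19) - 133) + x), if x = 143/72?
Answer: -2615933/72 ≈ -36332.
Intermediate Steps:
x = 143/72 (x = 143*(1/72) = 143/72 ≈ 1.9861)
173*(((-60 - 19) - 133) + x) = 173*(((-60 - 19) - 133) + 143/72) = 173*((-79 - 133) + 143/72) = 173*(-212 + 143/72) = 173*(-15121/72) = -2615933/72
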